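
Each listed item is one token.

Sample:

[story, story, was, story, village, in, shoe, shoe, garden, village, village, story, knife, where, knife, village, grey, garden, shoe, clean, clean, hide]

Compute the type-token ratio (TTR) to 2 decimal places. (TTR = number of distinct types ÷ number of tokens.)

0.50

N = 22 tokens, V = 11 types.
TTR = V / N = 11 / 22 = 0.50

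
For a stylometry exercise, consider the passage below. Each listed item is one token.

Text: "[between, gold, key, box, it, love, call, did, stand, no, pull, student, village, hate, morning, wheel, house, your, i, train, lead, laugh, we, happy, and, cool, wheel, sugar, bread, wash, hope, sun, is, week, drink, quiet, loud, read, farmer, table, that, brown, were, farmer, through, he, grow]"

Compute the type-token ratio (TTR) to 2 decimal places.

N = 47 tokens, V = 45 types.
TTR = V / N = 45 / 47 = 0.96

0.96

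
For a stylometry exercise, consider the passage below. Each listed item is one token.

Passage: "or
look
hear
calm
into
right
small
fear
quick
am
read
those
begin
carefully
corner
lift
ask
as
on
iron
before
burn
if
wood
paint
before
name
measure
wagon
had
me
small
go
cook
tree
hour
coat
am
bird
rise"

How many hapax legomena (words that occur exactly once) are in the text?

34

Frequencies: small:2, am:2, before:2, or:1, look:1, hear:1, calm:1, into:1, right:1, fear:1, quick:1, read:1, those:1, begin:1, carefully:1, corner:1, lift:1, ask:1, as:1, on:1, … (17 more, each freq 1)
Hapax (freq=1): as, ask, begin, bird, burn, calm, carefully, coat, cook, corner, fear, go, had, hear, hour, if, into, iron, lift, look, me, measure, name, on, or, paint, quick, read, right, rise, those, tree, wagon, wood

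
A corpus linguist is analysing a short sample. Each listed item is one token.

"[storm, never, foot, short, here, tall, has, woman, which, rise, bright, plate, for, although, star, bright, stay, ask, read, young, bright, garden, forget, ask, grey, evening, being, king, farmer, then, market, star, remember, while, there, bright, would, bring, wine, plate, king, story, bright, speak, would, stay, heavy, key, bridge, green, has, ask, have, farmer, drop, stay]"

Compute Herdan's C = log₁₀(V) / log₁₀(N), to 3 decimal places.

0.929

N = 56, V = 42.
log₁₀(V) = 1.623249, log₁₀(N) = 1.748188
C = 1.623249 / 1.748188 = 0.929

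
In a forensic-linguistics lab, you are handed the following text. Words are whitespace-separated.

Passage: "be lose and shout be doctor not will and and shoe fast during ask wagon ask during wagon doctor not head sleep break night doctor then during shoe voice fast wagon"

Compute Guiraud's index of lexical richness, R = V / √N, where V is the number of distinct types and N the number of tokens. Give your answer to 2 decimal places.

N = 31, V = 18.
√N = 5.567764
R = 18 / 5.567764 = 3.23

3.23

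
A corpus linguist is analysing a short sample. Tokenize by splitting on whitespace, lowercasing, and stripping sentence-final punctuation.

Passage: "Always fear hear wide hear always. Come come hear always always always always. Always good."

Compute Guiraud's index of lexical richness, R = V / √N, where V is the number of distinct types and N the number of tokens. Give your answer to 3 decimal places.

N = 15, V = 6.
√N = 3.872983
R = 6 / 3.872983 = 1.549

1.549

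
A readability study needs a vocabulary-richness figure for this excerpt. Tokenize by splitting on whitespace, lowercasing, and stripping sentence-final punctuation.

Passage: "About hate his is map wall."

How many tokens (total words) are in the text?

Tokens: about, hate, his, is, map, wall
N = 6

6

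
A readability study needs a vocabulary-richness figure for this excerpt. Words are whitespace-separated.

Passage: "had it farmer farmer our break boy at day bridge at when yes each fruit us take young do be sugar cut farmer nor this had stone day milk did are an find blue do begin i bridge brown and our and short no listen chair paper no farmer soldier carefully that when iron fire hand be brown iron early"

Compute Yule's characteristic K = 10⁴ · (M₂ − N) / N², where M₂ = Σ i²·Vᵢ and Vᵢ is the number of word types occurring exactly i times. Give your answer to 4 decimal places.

100.0000

Frequencies: farmer:4, had:2, our:2, at:2, day:2, bridge:2, when:2, do:2, be:2, brown:2, and:2, no:2, iron:2, it:1, break:1, boy:1, yes:1, each:1, fruit:1, us:1, … (25 more, each freq 1)
N = 60. Frequency spectrum: V_1=32, V_2=12, V_4=1
M₂ = 1²·32 + 2²·12 + 4²·1 = 96
K = 10000 × (96 − 60) / 60² = 100.0000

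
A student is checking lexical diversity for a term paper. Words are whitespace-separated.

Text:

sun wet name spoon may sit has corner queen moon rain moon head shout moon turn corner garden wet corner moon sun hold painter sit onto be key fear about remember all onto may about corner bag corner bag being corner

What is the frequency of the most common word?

Frequencies: corner:6, moon:4, sun:2, wet:2, may:2, sit:2, onto:2, about:2, bag:2, name:1, spoon:1, has:1, queen:1, rain:1, head:1, shout:1, turn:1, garden:1, hold:1, painter:1, … (6 more, each freq 1)
Most common: 'corner' with frequency 6.

6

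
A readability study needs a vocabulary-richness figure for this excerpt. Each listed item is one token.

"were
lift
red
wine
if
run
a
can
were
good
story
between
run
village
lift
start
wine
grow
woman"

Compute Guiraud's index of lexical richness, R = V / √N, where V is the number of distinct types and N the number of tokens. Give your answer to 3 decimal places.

N = 19, V = 15.
√N = 4.358899
R = 15 / 4.358899 = 3.441

3.441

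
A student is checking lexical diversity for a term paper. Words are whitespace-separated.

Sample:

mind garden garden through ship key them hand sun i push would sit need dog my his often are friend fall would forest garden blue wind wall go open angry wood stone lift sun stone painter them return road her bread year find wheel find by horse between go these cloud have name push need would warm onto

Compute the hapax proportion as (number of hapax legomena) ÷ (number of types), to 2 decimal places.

Frequencies: garden:3, would:3, them:2, sun:2, push:2, need:2, go:2, stone:2, find:2, mind:1, through:1, ship:1, key:1, hand:1, i:1, sit:1, dog:1, my:1, his:1, often:1, … (27 more, each freq 1)
Hapax count = 38; type count = 47.
Ratio = 38 / 47 = 0.81

0.81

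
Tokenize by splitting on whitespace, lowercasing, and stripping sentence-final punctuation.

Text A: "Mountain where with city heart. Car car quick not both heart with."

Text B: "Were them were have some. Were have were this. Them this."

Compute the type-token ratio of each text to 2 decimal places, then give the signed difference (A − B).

TTR(A) = 9/12 = 0.75
TTR(B) = 5/11 = 0.45
Difference = 0.75 − 0.45 = 0.30

0.30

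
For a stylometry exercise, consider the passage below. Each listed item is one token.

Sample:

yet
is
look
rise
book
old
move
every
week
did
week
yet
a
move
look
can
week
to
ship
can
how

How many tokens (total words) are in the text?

Tokens: yet, is, look, rise, book, old, move, every, week, did, week, yet, a, move, look, can, week, to, ship, can, how
N = 21

21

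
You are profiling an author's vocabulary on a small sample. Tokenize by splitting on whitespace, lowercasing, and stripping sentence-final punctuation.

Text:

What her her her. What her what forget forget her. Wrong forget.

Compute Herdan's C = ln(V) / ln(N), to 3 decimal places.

N = 12, V = 4.
ln(V) = 1.386294, ln(N) = 2.484907
C = 1.386294 / 2.484907 = 0.558

0.558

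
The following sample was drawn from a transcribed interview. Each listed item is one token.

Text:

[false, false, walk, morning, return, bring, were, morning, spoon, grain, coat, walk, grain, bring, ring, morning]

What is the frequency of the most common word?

3

Frequencies: morning:3, false:2, walk:2, bring:2, grain:2, return:1, were:1, spoon:1, coat:1, ring:1
Most common: 'morning' with frequency 3.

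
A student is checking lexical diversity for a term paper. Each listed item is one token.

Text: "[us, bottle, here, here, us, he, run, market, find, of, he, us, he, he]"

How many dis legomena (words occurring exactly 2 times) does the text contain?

1

Frequencies: he:4, us:3, here:2, bottle:1, run:1, market:1, find:1, of:1
Words with frequency 2: here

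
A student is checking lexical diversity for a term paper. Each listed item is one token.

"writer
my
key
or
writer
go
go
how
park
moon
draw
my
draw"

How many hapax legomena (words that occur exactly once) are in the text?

Frequencies: writer:2, my:2, go:2, draw:2, key:1, or:1, how:1, park:1, moon:1
Hapax (freq=1): how, key, moon, or, park

5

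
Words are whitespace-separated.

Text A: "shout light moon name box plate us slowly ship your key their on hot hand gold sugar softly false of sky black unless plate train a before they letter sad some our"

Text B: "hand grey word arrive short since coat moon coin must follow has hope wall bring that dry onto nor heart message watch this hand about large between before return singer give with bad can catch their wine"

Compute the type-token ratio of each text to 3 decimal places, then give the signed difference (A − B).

TTR(A) = 31/32 = 0.969
TTR(B) = 36/37 = 0.973
Difference = 0.969 − 0.973 = -0.004

-0.004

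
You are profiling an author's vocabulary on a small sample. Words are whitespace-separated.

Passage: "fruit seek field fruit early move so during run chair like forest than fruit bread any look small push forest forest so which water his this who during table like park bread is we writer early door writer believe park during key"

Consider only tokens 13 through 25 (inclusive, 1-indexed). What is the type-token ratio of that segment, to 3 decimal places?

Segment tokens 13–25: than, fruit, bread, any, look, small, push, forest, forest, so, which, water, his
Segment N = 13, segment V = 12.
TTR = 12 / 13 = 0.923

0.923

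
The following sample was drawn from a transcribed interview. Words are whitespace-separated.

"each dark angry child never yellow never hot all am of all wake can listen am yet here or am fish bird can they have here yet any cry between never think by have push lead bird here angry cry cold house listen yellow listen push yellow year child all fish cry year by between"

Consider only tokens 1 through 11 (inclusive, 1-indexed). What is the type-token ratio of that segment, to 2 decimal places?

0.91

Segment tokens 1–11: each, dark, angry, child, never, yellow, never, hot, all, am, of
Segment N = 11, segment V = 10.
TTR = 10 / 11 = 0.91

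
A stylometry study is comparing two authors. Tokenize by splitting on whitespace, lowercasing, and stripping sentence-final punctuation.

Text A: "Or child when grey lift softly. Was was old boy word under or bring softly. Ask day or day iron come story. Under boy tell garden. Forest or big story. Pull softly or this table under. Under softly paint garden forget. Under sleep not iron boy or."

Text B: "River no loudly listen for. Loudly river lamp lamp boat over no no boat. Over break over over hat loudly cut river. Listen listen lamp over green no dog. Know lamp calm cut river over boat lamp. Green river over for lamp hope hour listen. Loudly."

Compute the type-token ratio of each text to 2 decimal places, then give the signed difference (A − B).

0.23

TTR(A) = 28/47 = 0.60
TTR(B) = 17/46 = 0.37
Difference = 0.60 − 0.37 = 0.23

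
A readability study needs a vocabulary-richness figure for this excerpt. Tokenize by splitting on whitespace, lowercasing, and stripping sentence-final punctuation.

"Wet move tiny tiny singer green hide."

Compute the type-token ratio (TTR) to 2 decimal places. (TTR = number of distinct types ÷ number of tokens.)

N = 7 tokens, V = 6 types.
TTR = V / N = 6 / 7 = 0.86

0.86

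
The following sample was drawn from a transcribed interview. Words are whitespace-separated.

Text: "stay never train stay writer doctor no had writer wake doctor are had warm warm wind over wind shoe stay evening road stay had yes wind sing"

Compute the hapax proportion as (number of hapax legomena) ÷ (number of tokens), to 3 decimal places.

Frequencies: stay:4, had:3, wind:3, writer:2, doctor:2, warm:2, never:1, train:1, no:1, wake:1, are:1, over:1, shoe:1, evening:1, road:1, yes:1, sing:1
Hapax count = 11; token count = 27.
Ratio = 11 / 27 = 0.407

0.407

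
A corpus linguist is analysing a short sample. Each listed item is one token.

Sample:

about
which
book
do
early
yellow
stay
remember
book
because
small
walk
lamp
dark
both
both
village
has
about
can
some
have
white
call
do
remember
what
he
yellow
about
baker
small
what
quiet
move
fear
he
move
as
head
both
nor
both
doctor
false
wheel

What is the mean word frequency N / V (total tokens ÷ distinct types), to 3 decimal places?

1.394

N = 46 tokens, V = 33 types.
Mean frequency = N / V = 46 / 33 = 1.394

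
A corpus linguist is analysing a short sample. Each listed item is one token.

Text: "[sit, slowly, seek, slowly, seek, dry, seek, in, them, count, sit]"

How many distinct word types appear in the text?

Distinct types: {count, dry, in, seek, sit, slowly, them}
V = 7

7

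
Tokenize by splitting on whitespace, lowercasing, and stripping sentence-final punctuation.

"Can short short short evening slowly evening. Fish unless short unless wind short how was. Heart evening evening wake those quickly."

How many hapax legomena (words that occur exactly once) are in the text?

10

Frequencies: short:5, evening:4, unless:2, can:1, slowly:1, fish:1, wind:1, how:1, was:1, heart:1, wake:1, those:1, quickly:1
Hapax (freq=1): can, fish, heart, how, quickly, slowly, those, wake, was, wind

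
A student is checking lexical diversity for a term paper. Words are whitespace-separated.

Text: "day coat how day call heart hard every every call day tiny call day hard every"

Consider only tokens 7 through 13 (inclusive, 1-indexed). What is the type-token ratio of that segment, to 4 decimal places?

Segment tokens 7–13: hard, every, every, call, day, tiny, call
Segment N = 7, segment V = 5.
TTR = 5 / 7 = 0.7143

0.7143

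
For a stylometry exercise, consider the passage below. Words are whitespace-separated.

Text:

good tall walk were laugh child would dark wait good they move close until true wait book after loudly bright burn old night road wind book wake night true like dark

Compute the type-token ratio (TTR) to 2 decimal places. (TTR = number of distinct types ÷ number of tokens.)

N = 31 tokens, V = 25 types.
TTR = V / N = 25 / 31 = 0.81

0.81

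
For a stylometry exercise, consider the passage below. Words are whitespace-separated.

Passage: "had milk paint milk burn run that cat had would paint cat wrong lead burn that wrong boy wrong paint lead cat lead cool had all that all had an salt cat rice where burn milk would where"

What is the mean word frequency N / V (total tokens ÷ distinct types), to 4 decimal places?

N = 38 tokens, V = 17 types.
Mean frequency = N / V = 38 / 17 = 2.2353

2.2353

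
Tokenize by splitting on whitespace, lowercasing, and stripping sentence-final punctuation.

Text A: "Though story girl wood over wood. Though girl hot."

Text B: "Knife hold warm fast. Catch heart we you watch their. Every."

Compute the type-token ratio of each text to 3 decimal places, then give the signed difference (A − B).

TTR(A) = 6/9 = 0.667
TTR(B) = 11/11 = 1.000
Difference = 0.667 − 1.000 = -0.333

-0.333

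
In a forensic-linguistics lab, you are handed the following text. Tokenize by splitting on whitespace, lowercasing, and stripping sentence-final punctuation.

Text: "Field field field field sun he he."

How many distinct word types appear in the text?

3

Distinct types: {field, he, sun}
V = 3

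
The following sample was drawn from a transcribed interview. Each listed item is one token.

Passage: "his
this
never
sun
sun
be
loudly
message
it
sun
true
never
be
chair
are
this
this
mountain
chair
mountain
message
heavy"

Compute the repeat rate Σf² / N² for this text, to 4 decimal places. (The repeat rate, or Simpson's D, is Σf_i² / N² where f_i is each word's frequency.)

0.0909

Frequencies: this:3, sun:3, never:2, be:2, message:2, chair:2, mountain:2, his:1, loudly:1, it:1, true:1, are:1, heavy:1
Σf² = 44; N² = 484
Repeat rate = 44 / 484 = 0.0909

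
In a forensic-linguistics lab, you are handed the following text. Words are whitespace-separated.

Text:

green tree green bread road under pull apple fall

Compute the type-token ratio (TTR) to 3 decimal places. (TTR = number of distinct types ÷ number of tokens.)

N = 9 tokens, V = 8 types.
TTR = V / N = 8 / 9 = 0.889

0.889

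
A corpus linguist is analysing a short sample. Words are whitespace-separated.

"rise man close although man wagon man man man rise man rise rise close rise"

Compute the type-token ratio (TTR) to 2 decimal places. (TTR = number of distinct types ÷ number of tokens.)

N = 15 tokens, V = 5 types.
TTR = V / N = 5 / 15 = 0.33

0.33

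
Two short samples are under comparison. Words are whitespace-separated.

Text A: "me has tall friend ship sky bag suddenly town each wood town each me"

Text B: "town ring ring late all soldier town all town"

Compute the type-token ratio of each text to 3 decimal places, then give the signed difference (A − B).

0.230

TTR(A) = 11/14 = 0.786
TTR(B) = 5/9 = 0.556
Difference = 0.786 − 0.556 = 0.230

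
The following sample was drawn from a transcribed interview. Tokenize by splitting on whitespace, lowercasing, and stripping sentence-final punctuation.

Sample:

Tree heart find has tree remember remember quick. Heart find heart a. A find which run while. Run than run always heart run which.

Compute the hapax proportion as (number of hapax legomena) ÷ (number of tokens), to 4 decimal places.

Frequencies: heart:4, run:4, find:3, tree:2, remember:2, a:2, which:2, has:1, quick:1, while:1, than:1, always:1
Hapax count = 5; token count = 24.
Ratio = 5 / 24 = 0.2083

0.2083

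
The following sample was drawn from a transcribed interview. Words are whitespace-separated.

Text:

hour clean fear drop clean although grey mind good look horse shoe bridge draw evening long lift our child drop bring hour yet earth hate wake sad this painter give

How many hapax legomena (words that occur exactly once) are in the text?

24

Frequencies: hour:2, clean:2, drop:2, fear:1, although:1, grey:1, mind:1, good:1, look:1, horse:1, shoe:1, bridge:1, draw:1, evening:1, long:1, lift:1, our:1, child:1, bring:1, yet:1, … (7 more, each freq 1)
Hapax (freq=1): although, bridge, bring, child, draw, earth, evening, fear, give, good, grey, hate, horse, lift, long, look, mind, our, painter, sad, shoe, this, wake, yet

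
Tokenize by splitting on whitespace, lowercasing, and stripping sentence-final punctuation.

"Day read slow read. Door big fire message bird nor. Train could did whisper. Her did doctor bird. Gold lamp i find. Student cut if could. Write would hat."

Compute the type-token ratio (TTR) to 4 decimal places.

N = 29 tokens, V = 25 types.
TTR = V / N = 25 / 29 = 0.8621

0.8621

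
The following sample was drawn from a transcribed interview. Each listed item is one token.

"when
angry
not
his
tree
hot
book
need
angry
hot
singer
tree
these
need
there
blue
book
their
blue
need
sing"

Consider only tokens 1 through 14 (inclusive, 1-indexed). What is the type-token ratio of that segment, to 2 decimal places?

0.71

Segment tokens 1–14: when, angry, not, his, tree, hot, book, need, angry, hot, singer, tree, these, need
Segment N = 14, segment V = 10.
TTR = 10 / 14 = 0.71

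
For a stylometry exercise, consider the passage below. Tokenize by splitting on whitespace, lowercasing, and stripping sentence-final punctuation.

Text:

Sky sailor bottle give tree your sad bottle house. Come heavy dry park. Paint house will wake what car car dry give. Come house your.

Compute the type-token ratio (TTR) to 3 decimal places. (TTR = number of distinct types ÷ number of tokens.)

N = 25 tokens, V = 17 types.
TTR = V / N = 17 / 25 = 0.680

0.680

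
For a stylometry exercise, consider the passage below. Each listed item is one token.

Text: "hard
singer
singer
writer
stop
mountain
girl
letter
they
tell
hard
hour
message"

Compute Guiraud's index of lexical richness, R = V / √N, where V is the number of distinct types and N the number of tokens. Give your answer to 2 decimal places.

3.05

N = 13, V = 11.
√N = 3.605551
R = 11 / 3.605551 = 3.05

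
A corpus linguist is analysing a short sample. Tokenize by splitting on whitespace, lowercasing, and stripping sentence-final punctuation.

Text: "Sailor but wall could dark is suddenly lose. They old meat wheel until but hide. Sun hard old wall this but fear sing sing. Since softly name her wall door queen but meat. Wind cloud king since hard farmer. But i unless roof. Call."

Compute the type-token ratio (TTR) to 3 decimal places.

N = 44 tokens, V = 33 types.
TTR = V / N = 33 / 44 = 0.750

0.750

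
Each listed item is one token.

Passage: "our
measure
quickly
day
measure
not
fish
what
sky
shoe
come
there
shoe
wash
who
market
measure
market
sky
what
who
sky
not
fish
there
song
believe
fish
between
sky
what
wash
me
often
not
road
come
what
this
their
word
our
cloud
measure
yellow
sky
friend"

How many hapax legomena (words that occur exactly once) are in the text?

14

Frequencies: sky:5, measure:4, what:4, not:3, fish:3, our:2, shoe:2, come:2, there:2, wash:2, who:2, market:2, quickly:1, day:1, song:1, believe:1, between:1, me:1, often:1, road:1, … (6 more, each freq 1)
Hapax (freq=1): believe, between, cloud, day, friend, me, often, quickly, road, song, their, this, word, yellow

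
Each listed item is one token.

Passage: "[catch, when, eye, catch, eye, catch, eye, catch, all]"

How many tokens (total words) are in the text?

Tokens: catch, when, eye, catch, eye, catch, eye, catch, all
N = 9

9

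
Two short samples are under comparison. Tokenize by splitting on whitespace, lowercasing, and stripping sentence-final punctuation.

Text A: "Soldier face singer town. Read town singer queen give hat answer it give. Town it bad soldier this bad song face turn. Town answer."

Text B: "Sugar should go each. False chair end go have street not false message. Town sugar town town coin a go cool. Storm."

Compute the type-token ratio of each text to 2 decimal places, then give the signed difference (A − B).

-0.15

TTR(A) = 14/24 = 0.58
TTR(B) = 16/22 = 0.73
Difference = 0.58 − 0.73 = -0.15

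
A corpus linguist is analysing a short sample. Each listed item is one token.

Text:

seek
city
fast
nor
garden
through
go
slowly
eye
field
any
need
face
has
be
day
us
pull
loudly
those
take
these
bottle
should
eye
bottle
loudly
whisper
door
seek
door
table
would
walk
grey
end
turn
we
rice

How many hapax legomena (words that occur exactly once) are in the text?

Frequencies: seek:2, eye:2, loudly:2, bottle:2, door:2, city:1, fast:1, nor:1, garden:1, through:1, go:1, slowly:1, field:1, any:1, need:1, face:1, has:1, be:1, day:1, us:1, … (14 more, each freq 1)
Hapax (freq=1): any, be, city, day, end, face, fast, field, garden, go, grey, has, need, nor, pull, rice, should, slowly, table, take, these, those, through, turn, us, walk, we, whisper, would

29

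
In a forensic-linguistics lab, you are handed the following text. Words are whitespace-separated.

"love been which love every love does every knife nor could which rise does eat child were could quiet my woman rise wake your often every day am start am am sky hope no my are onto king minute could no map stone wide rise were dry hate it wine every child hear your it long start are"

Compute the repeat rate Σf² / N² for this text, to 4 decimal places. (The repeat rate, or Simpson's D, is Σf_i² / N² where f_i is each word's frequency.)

0.0339

Frequencies: every:4, love:3, could:3, rise:3, am:3, which:2, does:2, child:2, were:2, my:2, your:2, start:2, no:2, are:2, it:2, been:1, knife:1, nor:1, eat:1, quiet:1, … (17 more, each freq 1)
Σf² = 114; N² = 3364
Repeat rate = 114 / 3364 = 0.0339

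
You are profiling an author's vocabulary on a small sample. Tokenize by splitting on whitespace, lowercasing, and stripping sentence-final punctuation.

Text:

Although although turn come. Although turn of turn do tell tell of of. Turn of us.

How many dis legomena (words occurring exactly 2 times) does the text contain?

1

Frequencies: turn:4, of:4, although:3, tell:2, come:1, do:1, us:1
Words with frequency 2: tell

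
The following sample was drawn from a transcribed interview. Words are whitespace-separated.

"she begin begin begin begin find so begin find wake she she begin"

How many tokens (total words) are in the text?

13

Tokens: she, begin, begin, begin, begin, find, so, begin, find, wake, she, she, begin
N = 13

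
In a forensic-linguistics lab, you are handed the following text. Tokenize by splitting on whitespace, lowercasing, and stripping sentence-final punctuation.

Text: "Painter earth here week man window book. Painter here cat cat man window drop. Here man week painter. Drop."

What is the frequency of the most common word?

Frequencies: painter:3, here:3, man:3, week:2, window:2, cat:2, drop:2, earth:1, book:1
Most common: 'painter' with frequency 3.

3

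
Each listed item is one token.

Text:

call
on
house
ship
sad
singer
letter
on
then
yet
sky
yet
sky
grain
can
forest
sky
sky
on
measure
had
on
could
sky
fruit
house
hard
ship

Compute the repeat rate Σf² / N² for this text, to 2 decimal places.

0.08

Frequencies: sky:5, on:4, house:2, ship:2, yet:2, call:1, sad:1, singer:1, letter:1, then:1, grain:1, can:1, forest:1, measure:1, had:1, could:1, fruit:1, hard:1
Σf² = 66; N² = 784
Repeat rate = 66 / 784 = 0.08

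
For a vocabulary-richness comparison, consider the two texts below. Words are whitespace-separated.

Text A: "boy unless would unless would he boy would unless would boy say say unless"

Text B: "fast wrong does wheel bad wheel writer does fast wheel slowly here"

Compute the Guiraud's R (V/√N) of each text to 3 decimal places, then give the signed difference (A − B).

-0.973

A: V=5, N=14, R=1.336
B: V=8, N=12, R=2.309
Difference = 1.336 − 2.309 = -0.973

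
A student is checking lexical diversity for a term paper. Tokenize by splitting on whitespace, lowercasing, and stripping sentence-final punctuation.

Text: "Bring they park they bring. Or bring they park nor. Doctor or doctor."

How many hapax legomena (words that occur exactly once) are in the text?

Frequencies: bring:3, they:3, park:2, or:2, doctor:2, nor:1
Hapax (freq=1): nor

1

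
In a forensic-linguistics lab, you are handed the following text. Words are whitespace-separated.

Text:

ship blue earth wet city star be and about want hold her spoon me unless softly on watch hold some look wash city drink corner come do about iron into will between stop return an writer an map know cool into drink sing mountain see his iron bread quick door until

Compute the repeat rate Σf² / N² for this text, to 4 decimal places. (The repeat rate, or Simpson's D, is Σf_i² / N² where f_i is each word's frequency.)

0.0250

Frequencies: city:2, about:2, hold:2, drink:2, iron:2, into:2, an:2, ship:1, blue:1, earth:1, wet:1, star:1, be:1, and:1, want:1, her:1, spoon:1, me:1, unless:1, softly:1, … (24 more, each freq 1)
Σf² = 65; N² = 2601
Repeat rate = 65 / 2601 = 0.0250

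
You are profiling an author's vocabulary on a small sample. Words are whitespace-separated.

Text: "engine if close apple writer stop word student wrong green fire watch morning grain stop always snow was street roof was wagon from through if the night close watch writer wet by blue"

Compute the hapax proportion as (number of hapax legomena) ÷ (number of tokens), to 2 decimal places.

Frequencies: if:2, close:2, writer:2, stop:2, watch:2, was:2, engine:1, apple:1, word:1, student:1, wrong:1, green:1, fire:1, morning:1, grain:1, always:1, snow:1, street:1, roof:1, wagon:1, … (7 more, each freq 1)
Hapax count = 21; token count = 33.
Ratio = 21 / 33 = 0.64

0.64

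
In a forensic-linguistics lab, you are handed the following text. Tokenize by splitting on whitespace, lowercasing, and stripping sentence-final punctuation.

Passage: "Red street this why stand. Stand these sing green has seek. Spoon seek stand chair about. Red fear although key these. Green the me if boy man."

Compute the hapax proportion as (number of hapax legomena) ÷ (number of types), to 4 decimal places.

Frequencies: stand:3, red:2, these:2, green:2, seek:2, street:1, this:1, why:1, sing:1, has:1, spoon:1, chair:1, about:1, fear:1, although:1, key:1, the:1, me:1, if:1, boy:1, … (1 more, each freq 1)
Hapax count = 16; type count = 21.
Ratio = 16 / 21 = 0.7619

0.7619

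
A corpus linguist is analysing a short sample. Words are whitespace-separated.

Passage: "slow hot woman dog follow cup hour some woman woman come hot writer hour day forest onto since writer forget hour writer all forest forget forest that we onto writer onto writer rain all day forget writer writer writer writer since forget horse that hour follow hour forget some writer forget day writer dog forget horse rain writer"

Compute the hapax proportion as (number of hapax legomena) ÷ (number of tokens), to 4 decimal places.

Frequencies: writer:12, forget:7, hour:5, woman:3, day:3, forest:3, onto:3, hot:2, dog:2, follow:2, some:2, since:2, all:2, that:2, rain:2, horse:2, slow:1, cup:1, come:1, we:1
Hapax count = 4; token count = 58.
Ratio = 4 / 58 = 0.0690

0.0690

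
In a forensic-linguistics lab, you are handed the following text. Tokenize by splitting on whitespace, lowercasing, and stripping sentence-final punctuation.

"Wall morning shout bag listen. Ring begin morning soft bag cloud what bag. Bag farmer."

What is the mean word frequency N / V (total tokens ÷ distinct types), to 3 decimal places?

N = 15 tokens, V = 11 types.
Mean frequency = N / V = 15 / 11 = 1.364

1.364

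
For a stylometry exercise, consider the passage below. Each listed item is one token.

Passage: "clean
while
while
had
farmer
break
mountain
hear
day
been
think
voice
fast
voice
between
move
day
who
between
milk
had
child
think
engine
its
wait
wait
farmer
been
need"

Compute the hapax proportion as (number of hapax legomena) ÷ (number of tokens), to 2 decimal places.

0.40

Frequencies: while:2, had:2, farmer:2, day:2, been:2, think:2, voice:2, between:2, wait:2, clean:1, break:1, mountain:1, hear:1, fast:1, move:1, who:1, milk:1, child:1, engine:1, its:1, … (1 more, each freq 1)
Hapax count = 12; token count = 30.
Ratio = 12 / 30 = 0.40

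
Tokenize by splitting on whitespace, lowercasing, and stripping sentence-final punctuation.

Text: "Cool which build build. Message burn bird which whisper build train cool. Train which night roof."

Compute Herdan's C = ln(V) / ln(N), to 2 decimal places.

N = 16, V = 10.
ln(V) = 2.302585, ln(N) = 2.772589
C = 2.302585 / 2.772589 = 0.83

0.83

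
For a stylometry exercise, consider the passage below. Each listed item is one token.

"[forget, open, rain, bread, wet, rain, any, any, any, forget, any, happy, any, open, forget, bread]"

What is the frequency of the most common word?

5

Frequencies: any:5, forget:3, open:2, rain:2, bread:2, wet:1, happy:1
Most common: 'any' with frequency 5.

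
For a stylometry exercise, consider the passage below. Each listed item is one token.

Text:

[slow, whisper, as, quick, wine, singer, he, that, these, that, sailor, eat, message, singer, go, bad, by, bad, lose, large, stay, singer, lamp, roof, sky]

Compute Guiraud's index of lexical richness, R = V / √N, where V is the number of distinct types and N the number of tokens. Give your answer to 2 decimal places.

N = 25, V = 21.
√N = 5.000000
R = 21 / 5.000000 = 4.20

4.20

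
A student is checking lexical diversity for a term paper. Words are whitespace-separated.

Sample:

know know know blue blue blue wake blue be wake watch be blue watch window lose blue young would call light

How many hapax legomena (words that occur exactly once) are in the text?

6

Frequencies: blue:6, know:3, wake:2, be:2, watch:2, window:1, lose:1, young:1, would:1, call:1, light:1
Hapax (freq=1): call, light, lose, window, would, young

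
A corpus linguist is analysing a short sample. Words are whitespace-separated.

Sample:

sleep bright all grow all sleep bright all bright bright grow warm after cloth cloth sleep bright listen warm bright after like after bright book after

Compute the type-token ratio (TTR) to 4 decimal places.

N = 26 tokens, V = 10 types.
TTR = V / N = 10 / 26 = 0.3846

0.3846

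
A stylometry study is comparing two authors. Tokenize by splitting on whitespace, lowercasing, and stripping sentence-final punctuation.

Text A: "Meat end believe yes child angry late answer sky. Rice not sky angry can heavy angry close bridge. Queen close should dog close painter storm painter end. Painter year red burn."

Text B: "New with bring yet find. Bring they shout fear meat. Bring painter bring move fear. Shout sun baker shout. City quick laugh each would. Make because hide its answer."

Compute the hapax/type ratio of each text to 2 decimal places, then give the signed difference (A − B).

-0.09

A: hapax=18, V=23, ratio=0.78
B: hapax=20, V=23, ratio=0.87
Difference = 0.78 − 0.87 = -0.09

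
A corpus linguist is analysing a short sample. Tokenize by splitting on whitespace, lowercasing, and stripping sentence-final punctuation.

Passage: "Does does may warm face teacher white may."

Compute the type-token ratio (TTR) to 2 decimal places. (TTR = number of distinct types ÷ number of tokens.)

0.75

N = 8 tokens, V = 6 types.
TTR = V / N = 6 / 8 = 0.75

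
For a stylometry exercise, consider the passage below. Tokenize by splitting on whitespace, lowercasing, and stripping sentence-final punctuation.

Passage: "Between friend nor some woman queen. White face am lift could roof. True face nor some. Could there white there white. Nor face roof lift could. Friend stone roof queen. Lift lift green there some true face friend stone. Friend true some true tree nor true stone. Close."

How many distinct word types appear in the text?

Distinct types: {am, between, close, could, face, friend, green, lift, nor, queen, roof, some, stone, there, tree, true, white, woman}
V = 18

18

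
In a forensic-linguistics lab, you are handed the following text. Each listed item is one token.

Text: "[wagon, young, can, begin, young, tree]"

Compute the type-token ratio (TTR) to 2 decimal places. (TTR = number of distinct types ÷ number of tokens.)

0.83

N = 6 tokens, V = 5 types.
TTR = V / N = 5 / 6 = 0.83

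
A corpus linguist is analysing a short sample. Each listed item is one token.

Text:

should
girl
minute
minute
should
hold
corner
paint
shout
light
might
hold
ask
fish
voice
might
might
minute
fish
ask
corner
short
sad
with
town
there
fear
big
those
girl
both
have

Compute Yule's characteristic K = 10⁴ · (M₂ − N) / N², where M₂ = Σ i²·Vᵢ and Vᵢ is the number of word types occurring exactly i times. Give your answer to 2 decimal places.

Frequencies: minute:3, might:3, should:2, girl:2, hold:2, corner:2, ask:2, fish:2, paint:1, shout:1, light:1, voice:1, short:1, sad:1, with:1, town:1, there:1, fear:1, big:1, those:1, … (2 more, each freq 1)
N = 32. Frequency spectrum: V_1=14, V_2=6, V_3=2
M₂ = 1²·14 + 2²·6 + 3²·2 = 56
K = 10000 × (56 − 32) / 32² = 234.38

234.38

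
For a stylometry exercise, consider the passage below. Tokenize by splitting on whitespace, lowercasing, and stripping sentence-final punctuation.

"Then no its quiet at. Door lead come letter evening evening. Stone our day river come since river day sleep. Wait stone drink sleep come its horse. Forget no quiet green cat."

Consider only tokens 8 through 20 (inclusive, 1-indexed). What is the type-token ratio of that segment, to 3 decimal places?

Segment tokens 8–20: come, letter, evening, evening, stone, our, day, river, come, since, river, day, sleep
Segment N = 13, segment V = 9.
TTR = 9 / 13 = 0.692

0.692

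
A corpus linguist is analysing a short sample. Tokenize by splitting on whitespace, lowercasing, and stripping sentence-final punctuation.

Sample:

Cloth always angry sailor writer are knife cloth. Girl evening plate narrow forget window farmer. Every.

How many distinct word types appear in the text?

Distinct types: {always, angry, are, cloth, evening, every, farmer, forget, girl, knife, narrow, plate, sailor, window, writer}
V = 15

15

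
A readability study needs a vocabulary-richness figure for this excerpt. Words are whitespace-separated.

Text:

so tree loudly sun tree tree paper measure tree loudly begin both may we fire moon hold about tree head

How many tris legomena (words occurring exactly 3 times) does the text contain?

0

Frequencies: tree:5, loudly:2, so:1, sun:1, paper:1, measure:1, begin:1, both:1, may:1, we:1, fire:1, moon:1, hold:1, about:1, head:1
Words with frequency 3: (none)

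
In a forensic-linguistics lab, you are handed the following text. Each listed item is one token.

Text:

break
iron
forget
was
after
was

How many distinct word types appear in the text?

5

Distinct types: {after, break, forget, iron, was}
V = 5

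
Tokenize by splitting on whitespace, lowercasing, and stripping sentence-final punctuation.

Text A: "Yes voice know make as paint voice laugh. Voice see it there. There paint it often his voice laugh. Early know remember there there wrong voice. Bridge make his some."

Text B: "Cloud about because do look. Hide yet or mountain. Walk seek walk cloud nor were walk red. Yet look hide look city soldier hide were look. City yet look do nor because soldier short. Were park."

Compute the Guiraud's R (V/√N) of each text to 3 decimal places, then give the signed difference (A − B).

0.104

A: V=17, N=30, R=3.104
B: V=18, N=36, R=3.000
Difference = 3.104 − 3.000 = 0.104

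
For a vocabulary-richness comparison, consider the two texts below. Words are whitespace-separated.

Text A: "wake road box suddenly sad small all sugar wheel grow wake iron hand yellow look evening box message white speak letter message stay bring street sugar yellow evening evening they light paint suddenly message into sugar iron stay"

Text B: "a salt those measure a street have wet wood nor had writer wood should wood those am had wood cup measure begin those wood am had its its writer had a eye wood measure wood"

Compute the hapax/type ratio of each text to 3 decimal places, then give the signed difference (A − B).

A: hapax=17, V=26, ratio=0.654
B: hapax=9, V=17, ratio=0.529
Difference = 0.654 − 0.529 = 0.125

0.125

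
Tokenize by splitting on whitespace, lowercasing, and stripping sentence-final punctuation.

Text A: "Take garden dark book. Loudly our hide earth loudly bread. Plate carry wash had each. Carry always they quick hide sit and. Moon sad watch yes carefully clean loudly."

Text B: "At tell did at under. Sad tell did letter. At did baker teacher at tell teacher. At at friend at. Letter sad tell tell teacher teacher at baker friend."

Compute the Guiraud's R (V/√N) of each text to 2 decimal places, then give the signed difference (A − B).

A: V=25, N=29, R=4.64
B: V=9, N=29, R=1.67
Difference = 4.64 − 1.67 = 2.97

2.97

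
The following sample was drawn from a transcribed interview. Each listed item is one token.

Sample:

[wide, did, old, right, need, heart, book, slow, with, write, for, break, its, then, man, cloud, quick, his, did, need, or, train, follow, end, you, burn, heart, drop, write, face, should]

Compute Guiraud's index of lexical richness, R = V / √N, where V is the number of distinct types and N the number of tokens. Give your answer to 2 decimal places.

N = 31, V = 27.
√N = 5.567764
R = 27 / 5.567764 = 4.85

4.85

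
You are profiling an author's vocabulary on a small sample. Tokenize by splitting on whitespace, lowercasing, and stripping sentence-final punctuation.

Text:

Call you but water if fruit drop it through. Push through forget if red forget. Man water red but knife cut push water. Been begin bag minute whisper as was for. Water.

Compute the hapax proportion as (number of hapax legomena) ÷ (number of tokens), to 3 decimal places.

Frequencies: water:4, but:2, if:2, through:2, push:2, forget:2, red:2, call:1, you:1, fruit:1, drop:1, it:1, man:1, knife:1, cut:1, been:1, begin:1, bag:1, minute:1, whisper:1, … (3 more, each freq 1)
Hapax count = 16; token count = 32.
Ratio = 16 / 32 = 0.500

0.500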